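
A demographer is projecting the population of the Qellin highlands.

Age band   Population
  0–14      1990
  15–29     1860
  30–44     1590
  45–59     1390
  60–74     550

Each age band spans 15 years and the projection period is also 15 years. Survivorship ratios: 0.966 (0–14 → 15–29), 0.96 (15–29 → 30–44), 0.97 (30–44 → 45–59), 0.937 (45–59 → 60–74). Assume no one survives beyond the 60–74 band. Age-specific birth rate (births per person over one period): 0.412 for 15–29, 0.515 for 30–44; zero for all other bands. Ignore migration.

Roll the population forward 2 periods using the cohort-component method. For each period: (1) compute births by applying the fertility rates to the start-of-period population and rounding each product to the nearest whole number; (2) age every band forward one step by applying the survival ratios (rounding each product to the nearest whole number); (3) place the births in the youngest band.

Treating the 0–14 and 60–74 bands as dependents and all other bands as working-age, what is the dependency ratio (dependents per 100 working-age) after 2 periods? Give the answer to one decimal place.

Period 1.
Births: 1860 × 0.412 = 766  |  1590 × 0.515 = 819 → total 1585
15–29: 1990 × 0.966 = 1922
30–44: 1860 × 0.96 = 1786
45–59: 1590 × 0.97 = 1542
60–74: 1390 × 0.937 = 1302
Population now: 0–14=1585, 15–29=1922, 30–44=1786, 45–59=1542, 60–74=1302
Period 2.
Births: 1922 × 0.412 = 792  |  1786 × 0.515 = 920 → total 1712
15–29: 1585 × 0.966 = 1531
30–44: 1922 × 0.96 = 1845
45–59: 1786 × 0.97 = 1732
60–74: 1542 × 0.937 = 1445
Population now: 0–14=1712, 15–29=1531, 30–44=1845, 45–59=1732, 60–74=1445
Dependents (band 0–14 + band 60–74) = 1712 + 1445 = 3157; working-age = 5108; ratio = 3157/5108 × 100 = 61.8

61.8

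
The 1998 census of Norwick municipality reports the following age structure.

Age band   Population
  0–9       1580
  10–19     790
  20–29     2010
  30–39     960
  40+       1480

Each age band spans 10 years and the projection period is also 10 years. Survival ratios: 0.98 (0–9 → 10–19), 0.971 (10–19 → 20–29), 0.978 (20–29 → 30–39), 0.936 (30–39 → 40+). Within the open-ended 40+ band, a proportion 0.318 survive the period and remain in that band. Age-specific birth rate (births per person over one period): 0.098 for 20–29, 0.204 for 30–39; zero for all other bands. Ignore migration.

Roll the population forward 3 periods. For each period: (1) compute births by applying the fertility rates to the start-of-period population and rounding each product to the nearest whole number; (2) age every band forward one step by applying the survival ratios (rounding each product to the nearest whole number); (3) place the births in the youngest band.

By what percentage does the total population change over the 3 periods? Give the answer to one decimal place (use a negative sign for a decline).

[period 1]
Births: 2010 × 0.098 = 197, 960 × 0.204 = 196 — total 393
10–19: 1580 × 0.98 = 1548
20–29: 790 × 0.971 = 767
30–39: 2010 × 0.978 = 1966
40+: 960 × 0.936 + 1480 × 0.318 = 899 + 471 = 1370
End of period: [393, 1548, 767, 1966, 1370]
[period 2]
Births: 767 × 0.098 = 75, 1966 × 0.204 = 401 — total 476
10–19: 393 × 0.98 = 385
20–29: 1548 × 0.971 = 1503
30–39: 767 × 0.978 = 750
40+: 1966 × 0.936 + 1370 × 0.318 = 1840 + 436 = 2276
End of period: [476, 385, 1503, 750, 2276]
[period 3]
Births: 1503 × 0.098 = 147, 750 × 0.204 = 153 — total 300
10–19: 476 × 0.98 = 466
20–29: 385 × 0.971 = 374
30–39: 1503 × 0.978 = 1470
40+: 750 × 0.936 + 2276 × 0.318 = 702 + 724 = 1426
End of period: [300, 466, 374, 1470, 1426]
Total: 6820 → 4036; change = -2784; percentage change = -40.8%

-40.8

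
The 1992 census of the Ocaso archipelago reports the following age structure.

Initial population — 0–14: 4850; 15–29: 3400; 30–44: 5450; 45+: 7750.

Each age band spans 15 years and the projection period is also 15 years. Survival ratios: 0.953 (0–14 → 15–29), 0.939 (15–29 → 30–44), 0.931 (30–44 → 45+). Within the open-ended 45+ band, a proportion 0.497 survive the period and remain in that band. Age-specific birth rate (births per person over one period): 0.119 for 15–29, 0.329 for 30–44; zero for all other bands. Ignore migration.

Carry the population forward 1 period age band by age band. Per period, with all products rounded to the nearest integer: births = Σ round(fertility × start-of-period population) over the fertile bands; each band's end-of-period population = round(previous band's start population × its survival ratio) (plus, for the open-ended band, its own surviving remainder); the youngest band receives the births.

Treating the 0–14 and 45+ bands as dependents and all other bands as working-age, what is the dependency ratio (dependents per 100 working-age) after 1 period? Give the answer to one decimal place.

Numbering the bands 1..4 from youngest to oldest:
Period 1.
Births: 3400 × 0.119 = 405  |  5450 × 0.329 = 1793 → total 2198
Band 2: 4850 × 0.953 = 4622
Band 3: 3400 × 0.939 = 3193
Band 4: 5450 × 0.931 + 7750 × 0.497 = 5074 + 3852 = 8926
Giving 2198 / 4622 / 3193 / 8926.
Dependents (band 0–14 + band 45+) = 2198 + 8926 = 11124; working-age = 7815; ratio = 11124/7815 × 100 = 142.3

142.3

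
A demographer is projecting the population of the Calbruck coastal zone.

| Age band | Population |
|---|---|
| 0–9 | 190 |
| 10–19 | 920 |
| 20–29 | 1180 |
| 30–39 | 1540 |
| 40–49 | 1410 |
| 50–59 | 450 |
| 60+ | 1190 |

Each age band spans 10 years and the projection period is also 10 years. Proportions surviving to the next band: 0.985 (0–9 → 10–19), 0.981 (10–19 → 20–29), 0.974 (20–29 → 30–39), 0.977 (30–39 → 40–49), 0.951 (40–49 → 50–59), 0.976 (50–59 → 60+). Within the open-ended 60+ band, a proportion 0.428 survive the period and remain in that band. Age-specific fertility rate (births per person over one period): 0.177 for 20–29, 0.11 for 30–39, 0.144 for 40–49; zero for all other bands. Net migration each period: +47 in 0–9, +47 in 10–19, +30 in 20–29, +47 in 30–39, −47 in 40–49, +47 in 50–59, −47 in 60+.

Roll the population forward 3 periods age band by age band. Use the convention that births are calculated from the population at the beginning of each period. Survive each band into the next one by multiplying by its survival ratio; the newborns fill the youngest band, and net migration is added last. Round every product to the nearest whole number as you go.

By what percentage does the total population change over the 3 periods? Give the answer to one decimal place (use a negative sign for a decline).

[period 1]
Births: 1180 * 0.177 = 209 ; 1540 * 0.11 = 169 ; 1410 * 0.144 = 203 ⇒ total 581
10–19: 190 * 0.985 = 187
20–29: 920 * 0.981 = 903
30–39: 1180 * 0.974 = 1149
40–49: 1540 * 0.977 = 1505
50–59: 1410 * 0.951 = 1341
60+: 450 * 0.976 + 1190 * 0.428 = 439 + 509 = 948
Net migration: 0–9 + 47 → 628; 10–19 + 47 → 234; 20–29 + 30 → 933; 30–39 + 47 → 1196; 40–49 − 47 → 1458; 50–59 + 47 → 1388; 60+ − 47 → 901
→ [628, 234, 933, 1196, 1458, 1388, 901]
[period 2]
Births: 933 * 0.177 = 165 ; 1196 * 0.11 = 132 ; 1458 * 0.144 = 210 ⇒ total 507
10–19: 628 * 0.985 = 619
20–29: 234 * 0.981 = 230
30–39: 933 * 0.974 = 909
40–49: 1196 * 0.977 = 1168
50–59: 1458 * 0.951 = 1387
60+: 1388 * 0.976 + 901 * 0.428 = 1355 + 386 = 1741
Net migration: 0–9 + 47 → 554; 10–19 + 47 → 666; 20–29 + 30 → 260; 30–39 + 47 → 956; 40–49 − 47 → 1121; 50–59 + 47 → 1434; 60+ − 47 → 1694
→ [554, 666, 260, 956, 1121, 1434, 1694]
[period 3]
Births: 260 * 0.177 = 46 ; 956 * 0.11 = 105 ; 1121 * 0.144 = 161 ⇒ total 312
10–19: 554 * 0.985 = 546
20–29: 666 * 0.981 = 653
30–39: 260 * 0.974 = 253
40–49: 956 * 0.977 = 934
50–59: 1121 * 0.951 = 1066
60+: 1434 * 0.976 + 1694 * 0.428 = 1400 + 725 = 2125
Net migration: 0–9 + 47 → 359; 10–19 + 47 → 593; 20–29 + 30 → 683; 30–39 + 47 → 300; 40–49 − 47 → 887; 50–59 + 47 → 1113; 60+ − 47 → 2078
→ [359, 593, 683, 300, 887, 1113, 2078]
Total: 6880 → 6013; change = -867; percentage change = -12.6%

-12.6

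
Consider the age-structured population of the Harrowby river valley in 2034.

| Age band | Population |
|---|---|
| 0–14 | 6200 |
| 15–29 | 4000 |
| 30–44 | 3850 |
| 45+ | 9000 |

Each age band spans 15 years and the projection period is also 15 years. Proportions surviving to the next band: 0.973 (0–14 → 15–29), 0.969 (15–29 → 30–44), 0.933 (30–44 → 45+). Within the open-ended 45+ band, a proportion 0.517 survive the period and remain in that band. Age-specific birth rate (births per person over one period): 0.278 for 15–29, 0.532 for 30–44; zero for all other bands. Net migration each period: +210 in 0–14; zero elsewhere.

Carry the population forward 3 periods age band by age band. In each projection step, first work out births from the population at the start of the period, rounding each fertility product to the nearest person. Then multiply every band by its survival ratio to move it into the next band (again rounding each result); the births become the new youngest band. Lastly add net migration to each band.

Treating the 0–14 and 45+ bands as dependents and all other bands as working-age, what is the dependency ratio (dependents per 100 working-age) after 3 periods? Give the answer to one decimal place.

196.0

Period 1.
Births: 4000 × 0.278 = 1112 ; 3850 × 0.532 = 2048 ⇒ total 3160
15–29: 6200 × 0.973 = 6033
30–44: 4000 × 0.969 = 3876
45+: 3850 × 0.933 + 9000 × 0.517 = 3592 + 4653 = 8245
Net migration: 0–14 + 210 → 3370
Giving 3370 / 6033 / 3876 / 8245.
Period 2.
Births: 6033 × 0.278 = 1677 ; 3876 × 0.532 = 2062 ⇒ total 3739
15–29: 3370 × 0.973 = 3279
30–44: 6033 × 0.969 = 5846
45+: 3876 × 0.933 + 8245 × 0.517 = 3616 + 4263 = 7879
Net migration: 0–14 + 210 → 3949
Giving 3949 / 3279 / 5846 / 7879.
Period 3.
Births: 3279 × 0.278 = 912 ; 5846 × 0.532 = 3110 ⇒ total 4022
15–29: 3949 × 0.973 = 3842
30–44: 3279 × 0.969 = 3177
45+: 5846 × 0.933 + 7879 × 0.517 = 5454 + 4073 = 9527
Net migration: 0–14 + 210 → 4232
Giving 4232 / 3842 / 3177 / 9527.
Dependents (band 0–14 + band 45+) = 4232 + 9527 = 13759; working-age = 7019; ratio = 13759/7019 × 100 = 196.0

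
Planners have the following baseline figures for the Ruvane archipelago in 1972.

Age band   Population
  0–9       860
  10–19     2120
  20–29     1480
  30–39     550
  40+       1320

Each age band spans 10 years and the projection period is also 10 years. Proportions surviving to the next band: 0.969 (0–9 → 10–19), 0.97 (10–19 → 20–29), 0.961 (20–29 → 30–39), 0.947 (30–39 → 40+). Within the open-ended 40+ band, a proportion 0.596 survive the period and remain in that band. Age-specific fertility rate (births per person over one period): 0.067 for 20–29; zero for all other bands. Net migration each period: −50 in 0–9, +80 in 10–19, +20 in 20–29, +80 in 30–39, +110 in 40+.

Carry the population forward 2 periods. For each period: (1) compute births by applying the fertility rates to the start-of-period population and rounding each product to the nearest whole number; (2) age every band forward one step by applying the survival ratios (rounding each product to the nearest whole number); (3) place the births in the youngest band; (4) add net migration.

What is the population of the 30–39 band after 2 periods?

Period 1.
Births: 1480 × 0.067 = 99
10–19: 860 × 0.969 = 833
20–29: 2120 × 0.97 = 2056
30–39: 1480 × 0.961 = 1422
40+: 550 × 0.947 + 1320 × 0.596 = 521 + 787 = 1308
Net migration: 0–9 − 50 → 49; 10–19 + 80 → 913; 20–29 + 20 → 2076; 30–39 + 80 → 1502; 40+ + 110 → 1418
End of period: [49, 913, 2076, 1502, 1418]
Period 2.
Births: 2076 × 0.067 = 139
10–19: 49 × 0.969 = 47
20–29: 913 × 0.97 = 886
30–39: 2076 × 0.961 = 1995
40+: 1502 × 0.947 + 1418 × 0.596 = 1422 + 845 = 2267
Net migration: 0–9 − 50 → 89; 10–19 + 80 → 127; 20–29 + 20 → 906; 30–39 + 80 → 2075; 40+ + 110 → 2377
End of period: [89, 127, 906, 2075, 2377]

2075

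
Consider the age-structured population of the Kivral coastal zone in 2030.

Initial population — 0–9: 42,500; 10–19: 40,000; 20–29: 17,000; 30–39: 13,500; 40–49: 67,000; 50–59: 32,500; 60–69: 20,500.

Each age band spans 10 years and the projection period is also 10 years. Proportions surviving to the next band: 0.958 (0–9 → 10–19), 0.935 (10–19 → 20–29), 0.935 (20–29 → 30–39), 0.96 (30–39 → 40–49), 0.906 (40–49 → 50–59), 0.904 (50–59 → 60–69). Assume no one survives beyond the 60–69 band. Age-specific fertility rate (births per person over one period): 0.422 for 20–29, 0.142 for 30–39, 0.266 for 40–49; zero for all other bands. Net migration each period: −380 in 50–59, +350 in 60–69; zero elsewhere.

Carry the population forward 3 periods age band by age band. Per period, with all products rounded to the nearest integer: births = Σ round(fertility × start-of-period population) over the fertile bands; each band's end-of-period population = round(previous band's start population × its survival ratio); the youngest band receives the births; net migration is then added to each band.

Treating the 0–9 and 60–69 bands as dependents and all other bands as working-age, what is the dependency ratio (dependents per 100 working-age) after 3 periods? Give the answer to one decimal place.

28.1

Call the groups 1 to 7, youngest first.
Period 1.
Births: 17000 * 0.422 = 7174 ; 13500 * 0.142 = 1917 ; 67000 * 0.266 = 17822 → total 26913
Group 2: 42500 * 0.958 = 40715
Group 3: 40000 * 0.935 = 37400
Group 4: 17000 * 0.935 = 15895
Group 5: 13500 * 0.96 = 12960
Group 6: 67000 * 0.906 = 60702
Group 7: 32500 * 0.904 = 29380
Net migration: Group 6 − 380 → 60322; Group 7 + 350 → 29730
Population now: 0–9=26913, 10–19=40715, 20–29=37400, 30–39=15895, 40–49=12960, 50–59=60322, 60–69=29730
Period 2.
Births: 37400 * 0.422 = 15783 ; 15895 * 0.142 = 2257 ; 12960 * 0.266 = 3447 → total 21487
Group 2: 26913 * 0.958 = 25783
Group 3: 40715 * 0.935 = 38069
Group 4: 37400 * 0.935 = 34969
Group 5: 15895 * 0.96 = 15259
Group 6: 12960 * 0.906 = 11742
Group 7: 60322 * 0.904 = 54531
Net migration: Group 6 − 380 → 11362; Group 7 + 350 → 54881
Population now: 0–9=21487, 10–19=25783, 20–29=38069, 30–39=34969, 40–49=15259, 50–59=11362, 60–69=54881
Period 3.
Births: 38069 * 0.422 = 16065 ; 34969 * 0.142 = 4966 ; 15259 * 0.266 = 4059 → total 25090
Group 2: 21487 * 0.958 = 20585
Group 3: 25783 * 0.935 = 24107
Group 4: 38069 * 0.935 = 35595
Group 5: 34969 * 0.96 = 33570
Group 6: 15259 * 0.906 = 13825
Group 7: 11362 * 0.904 = 10271
Net migration: Group 6 − 380 → 13445; Group 7 + 350 → 10621
Population now: 0–9=25090, 10–19=20585, 20–29=24107, 30–39=35595, 40–49=33570, 50–59=13445, 60–69=10621
Dependents (band 0–9 + band 60–69) = 25090 + 10621 = 35711; working-age = 127302; ratio = 35711/127302 × 100 = 28.1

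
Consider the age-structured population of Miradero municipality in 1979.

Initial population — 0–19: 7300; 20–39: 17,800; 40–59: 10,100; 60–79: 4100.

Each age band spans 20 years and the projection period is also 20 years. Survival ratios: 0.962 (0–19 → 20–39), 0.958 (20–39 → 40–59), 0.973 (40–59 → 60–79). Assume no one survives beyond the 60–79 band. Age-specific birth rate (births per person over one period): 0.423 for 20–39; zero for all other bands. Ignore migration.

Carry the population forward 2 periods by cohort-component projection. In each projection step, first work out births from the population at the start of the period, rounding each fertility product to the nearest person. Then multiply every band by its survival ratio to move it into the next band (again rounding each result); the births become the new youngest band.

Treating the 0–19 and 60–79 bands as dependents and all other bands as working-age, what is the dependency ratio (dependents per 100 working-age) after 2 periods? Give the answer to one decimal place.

140.0

(Bands numbered youngest = 1 to oldest = 4.)
[period 1]
Births: 17800 * 0.423 = 7529
Band 2: 7300 * 0.962 = 7023
Band 3: 17800 * 0.958 = 17052
Band 4: 10100 * 0.973 = 9827
→ [7529, 7023, 17052, 9827]
[period 2]
Births: 7023 * 0.423 = 2971
Band 2: 7529 * 0.962 = 7243
Band 3: 7023 * 0.958 = 6728
Band 4: 17052 * 0.973 = 16592
→ [2971, 7243, 6728, 16592]
Dependents (band 0–19 + band 60–79) = 2971 + 16592 = 19563; working-age = 13971; ratio = 19563/13971 × 100 = 140.0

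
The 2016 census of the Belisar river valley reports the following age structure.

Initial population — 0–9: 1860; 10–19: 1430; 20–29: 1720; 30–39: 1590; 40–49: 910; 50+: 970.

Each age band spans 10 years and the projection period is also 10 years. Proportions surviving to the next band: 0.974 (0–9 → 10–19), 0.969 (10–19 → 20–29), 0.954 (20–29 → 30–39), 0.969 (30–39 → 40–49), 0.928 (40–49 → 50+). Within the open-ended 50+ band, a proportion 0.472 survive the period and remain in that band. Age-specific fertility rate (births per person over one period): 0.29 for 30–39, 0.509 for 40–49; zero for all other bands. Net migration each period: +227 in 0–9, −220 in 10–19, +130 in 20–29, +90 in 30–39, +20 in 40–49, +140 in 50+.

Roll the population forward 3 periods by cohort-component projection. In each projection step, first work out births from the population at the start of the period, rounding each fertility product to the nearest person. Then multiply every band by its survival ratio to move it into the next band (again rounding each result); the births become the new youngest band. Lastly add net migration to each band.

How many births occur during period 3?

Call the groups 1 to 6, youngest first.
[period 1]
Births: 1590 * 0.29 = 461, 910 * 0.509 = 463 → total 924
Group 2: 1860 * 0.974 = 1812
Group 3: 1430 * 0.969 = 1386
Group 4: 1720 * 0.954 = 1641
Group 5: 1590 * 0.969 = 1541
Group 6: 910 * 0.928 + 970 * 0.472 = 844 + 458 = 1302
Net migration: Group 1 + 227 → 1151; Group 2 − 220 → 1592; Group 3 + 130 → 1516; Group 4 + 90 → 1731; Group 5 + 20 → 1561; Group 6 + 140 → 1442
Giving 1151 / 1592 / 1516 / 1731 / 1561 / 1442.
[period 2]
Births: 1731 * 0.29 = 502, 1561 * 0.509 = 795 → total 1297
Group 2: 1151 * 0.974 = 1121
Group 3: 1592 * 0.969 = 1543
Group 4: 1516 * 0.954 = 1446
Group 5: 1731 * 0.969 = 1677
Group 6: 1561 * 0.928 + 1442 * 0.472 = 1449 + 681 = 2130
Net migration: Group 1 + 227 → 1524; Group 2 − 220 → 901; Group 3 + 130 → 1673; Group 4 + 90 → 1536; Group 5 + 20 → 1697; Group 6 + 140 → 2270
Giving 1524 / 901 / 1673 / 1536 / 1697 / 2270.
[period 3]
Births: 1536 * 0.29 = 445, 1697 * 0.509 = 864 → total 1309
Group 2: 1524 * 0.974 = 1484
Group 3: 901 * 0.969 = 873
Group 4: 1673 * 0.954 = 1596
Group 5: 1536 * 0.969 = 1488
Group 6: 1697 * 0.928 + 2270 * 0.472 = 1575 + 1071 = 2646
Net migration: Group 1 + 227 → 1536; Group 2 − 220 → 1264; Group 3 + 130 → 1003; Group 4 + 90 → 1686; Group 5 + 20 → 1508; Group 6 + 140 → 2786
Giving 1536 / 1264 / 1003 / 1686 / 1508 / 2786.

1309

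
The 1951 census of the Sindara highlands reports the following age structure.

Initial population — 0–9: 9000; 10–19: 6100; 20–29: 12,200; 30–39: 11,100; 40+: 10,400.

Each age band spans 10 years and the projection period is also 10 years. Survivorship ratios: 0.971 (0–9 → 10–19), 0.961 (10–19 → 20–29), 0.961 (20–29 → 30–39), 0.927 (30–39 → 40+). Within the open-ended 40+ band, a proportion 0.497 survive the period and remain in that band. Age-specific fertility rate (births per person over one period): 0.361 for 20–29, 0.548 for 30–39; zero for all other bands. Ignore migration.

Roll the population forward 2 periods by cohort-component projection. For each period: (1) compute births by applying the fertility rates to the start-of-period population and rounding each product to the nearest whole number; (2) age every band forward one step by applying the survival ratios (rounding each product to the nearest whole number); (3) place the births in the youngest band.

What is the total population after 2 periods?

(Groups numbered youngest = 1 to oldest = 5.)
[period 1]
Births: 12200 * 0.361 = 4404, 11100 * 0.548 = 6083 → 10487
Group 2: 9000 * 0.971 = 8739
Group 3: 6100 * 0.961 = 5862
Group 4: 12200 * 0.961 = 11724
Group 5: 11100 * 0.927 + 10400 * 0.497 = 10290 + 5169 = 15459
→ [10487, 8739, 5862, 11724, 15459]
[period 2]
Births: 5862 * 0.361 = 2116, 11724 * 0.548 = 6425 → 8541
Group 2: 10487 * 0.971 = 10183
Group 3: 8739 * 0.961 = 8398
Group 4: 5862 * 0.961 = 5633
Group 5: 11724 * 0.927 + 15459 * 0.497 = 10868 + 7683 = 18551
→ [8541, 10183, 8398, 5633, 18551]
Total after period 2: 8541 + 10183 + 8398 + 5633 + 18551 = 51306

51306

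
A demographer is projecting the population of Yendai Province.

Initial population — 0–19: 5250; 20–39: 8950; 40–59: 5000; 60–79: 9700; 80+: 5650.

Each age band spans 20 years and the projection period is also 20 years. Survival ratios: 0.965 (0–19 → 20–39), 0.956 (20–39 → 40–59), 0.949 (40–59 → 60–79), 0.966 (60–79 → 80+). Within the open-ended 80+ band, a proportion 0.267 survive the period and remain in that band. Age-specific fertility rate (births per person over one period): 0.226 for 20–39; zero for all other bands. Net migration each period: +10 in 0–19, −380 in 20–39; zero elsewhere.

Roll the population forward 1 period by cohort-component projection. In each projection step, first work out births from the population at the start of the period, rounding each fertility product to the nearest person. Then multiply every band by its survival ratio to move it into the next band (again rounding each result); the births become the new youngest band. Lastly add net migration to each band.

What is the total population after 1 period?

— Period 1 —
Births: 8950 × 0.226 = 2023
20–39: 5250 × 0.965 = 5066
40–59: 8950 × 0.956 = 8556
60–79: 5000 × 0.949 = 4745
80+: 9700 × 0.966 + 5650 × 0.267 = 9370 + 1509 = 10879
Net migration: 0–19 + 10 → 2033; 20–39 − 380 → 4686
Population now: 0–19=2033, 20–39=4686, 40–59=8556, 60–79=4745, 80+=10879
Total after period 1: 2033 + 4686 + 8556 + 4745 + 10879 = 30899

30899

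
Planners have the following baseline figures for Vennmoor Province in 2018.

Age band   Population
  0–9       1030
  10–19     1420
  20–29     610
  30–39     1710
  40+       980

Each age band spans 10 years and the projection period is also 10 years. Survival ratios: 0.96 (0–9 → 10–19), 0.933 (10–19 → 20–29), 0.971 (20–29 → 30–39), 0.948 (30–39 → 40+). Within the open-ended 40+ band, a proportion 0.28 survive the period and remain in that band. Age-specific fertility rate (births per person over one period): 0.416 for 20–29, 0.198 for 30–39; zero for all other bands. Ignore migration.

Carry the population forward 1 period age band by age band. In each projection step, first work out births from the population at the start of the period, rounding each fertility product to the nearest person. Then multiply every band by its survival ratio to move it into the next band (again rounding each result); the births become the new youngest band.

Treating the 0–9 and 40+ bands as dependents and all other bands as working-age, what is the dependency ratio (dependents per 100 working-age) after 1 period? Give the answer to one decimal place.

Let band 1 be 0–9 through band 5 = 40+.
Period 1.
Births: 610 × 0.416 = 254  |  1710 × 0.198 = 339 — total 593
Band 2: 1030 × 0.96 = 989
Band 3: 1420 × 0.933 = 1325
Band 4: 610 × 0.971 = 592
Band 5: 1710 × 0.948 + 980 × 0.28 = 1621 + 274 = 1895
End of period: [593, 989, 1325, 592, 1895]
Dependents (band 0–9 + band 40+) = 593 + 1895 = 2488; working-age = 2906; ratio = 2488/2906 × 100 = 85.6

85.6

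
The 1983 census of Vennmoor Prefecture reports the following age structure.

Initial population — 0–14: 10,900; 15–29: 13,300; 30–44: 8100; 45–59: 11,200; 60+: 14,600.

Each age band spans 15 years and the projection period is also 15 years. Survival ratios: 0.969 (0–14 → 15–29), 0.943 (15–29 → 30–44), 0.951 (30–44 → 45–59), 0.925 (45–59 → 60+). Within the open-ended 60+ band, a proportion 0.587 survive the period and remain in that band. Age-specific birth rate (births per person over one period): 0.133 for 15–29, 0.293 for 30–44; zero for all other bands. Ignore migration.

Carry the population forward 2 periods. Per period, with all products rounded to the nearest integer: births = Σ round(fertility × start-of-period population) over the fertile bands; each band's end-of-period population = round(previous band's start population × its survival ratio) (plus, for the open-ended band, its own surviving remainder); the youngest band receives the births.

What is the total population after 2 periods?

49218

After projecting period 1:
Births: 13300 × 0.133 = 1769, 8100 × 0.293 = 2373 → 4142
15–29: 10900 × 0.969 = 10562
30–44: 13300 × 0.943 = 12542
45–59: 8100 × 0.951 = 7703
60+: 11200 × 0.925 + 14600 × 0.587 = 10360 + 8570 = 18930
Giving 4142 / 10562 / 12542 / 7703 / 18930.
After projecting period 2:
Births: 10562 × 0.133 = 1405, 12542 × 0.293 = 3675 → 5080
15–29: 4142 × 0.969 = 4014
30–44: 10562 × 0.943 = 9960
45–59: 12542 × 0.951 = 11927
60+: 7703 × 0.925 + 18930 × 0.587 = 7125 + 11112 = 18237
Giving 5080 / 4014 / 9960 / 11927 / 18237.
Total after period 2: 5080 + 4014 + 9960 + 11927 + 18237 = 49218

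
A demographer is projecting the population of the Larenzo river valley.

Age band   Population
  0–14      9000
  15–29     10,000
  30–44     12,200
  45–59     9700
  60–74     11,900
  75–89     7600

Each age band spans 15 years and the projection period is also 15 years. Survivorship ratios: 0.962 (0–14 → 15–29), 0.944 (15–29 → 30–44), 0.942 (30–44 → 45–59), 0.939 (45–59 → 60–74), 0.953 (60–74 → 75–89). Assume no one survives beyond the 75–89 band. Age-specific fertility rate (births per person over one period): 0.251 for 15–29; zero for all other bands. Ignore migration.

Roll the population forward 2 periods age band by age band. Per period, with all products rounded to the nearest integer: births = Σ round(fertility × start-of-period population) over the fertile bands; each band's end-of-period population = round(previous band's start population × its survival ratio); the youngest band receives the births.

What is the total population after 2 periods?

41124

[period 1]
Births: 10000 × 0.251 = 2510
15–29: 9000 × 0.962 = 8658
30–44: 10000 × 0.944 = 9440
45–59: 12200 × 0.942 = 11492
60–74: 9700 × 0.939 = 9108
75–89: 11900 × 0.953 = 11341
Giving 2510 / 8658 / 9440 / 11492 / 9108 / 11341.
[period 2]
Births: 8658 × 0.251 = 2173
15–29: 2510 × 0.962 = 2415
30–44: 8658 × 0.944 = 8173
45–59: 9440 × 0.942 = 8892
60–74: 11492 × 0.939 = 10791
75–89: 9108 × 0.953 = 8680
Giving 2173 / 2415 / 8173 / 8892 / 10791 / 8680.
Total after period 2: 2173 + 2415 + 8173 + 8892 + 10791 + 8680 = 41124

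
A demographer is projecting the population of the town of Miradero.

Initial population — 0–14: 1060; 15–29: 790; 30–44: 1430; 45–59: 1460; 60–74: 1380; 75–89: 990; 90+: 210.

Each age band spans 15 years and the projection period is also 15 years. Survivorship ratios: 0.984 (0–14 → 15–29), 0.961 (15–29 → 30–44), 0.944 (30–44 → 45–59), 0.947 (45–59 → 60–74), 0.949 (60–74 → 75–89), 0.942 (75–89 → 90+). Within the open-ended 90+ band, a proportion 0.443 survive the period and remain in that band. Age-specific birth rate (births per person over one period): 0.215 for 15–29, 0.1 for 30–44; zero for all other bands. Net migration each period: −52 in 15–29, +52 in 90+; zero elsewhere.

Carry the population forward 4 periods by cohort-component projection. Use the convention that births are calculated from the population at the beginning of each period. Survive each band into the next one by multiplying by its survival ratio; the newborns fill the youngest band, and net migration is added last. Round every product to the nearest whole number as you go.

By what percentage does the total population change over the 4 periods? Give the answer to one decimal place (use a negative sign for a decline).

-42.2

(Groups numbered youngest = 1 to oldest = 7.)
— Period 1 —
Births: 790 × 0.215 = 170  |  1430 × 0.1 = 143 → 313
Group 2: 1060 × 0.984 = 1043
Group 3: 790 × 0.961 = 759
Group 4: 1430 × 0.944 = 1350
Group 5: 1460 × 0.947 = 1383
Group 6: 1380 × 0.949 = 1310
Group 7: 990 × 0.942 + 210 × 0.443 = 933 + 93 = 1026
Net migration: Group 2 − 52 → 991; Group 7 + 52 → 1078
End of period: [313, 991, 759, 1350, 1383, 1310, 1078]
— Period 2 —
Births: 991 × 0.215 = 213  |  759 × 0.1 = 76 → 289
Group 2: 313 × 0.984 = 308
Group 3: 991 × 0.961 = 952
Group 4: 759 × 0.944 = 716
Group 5: 1350 × 0.947 = 1278
Group 6: 1383 × 0.949 = 1312
Group 7: 1310 × 0.942 + 1078 × 0.443 = 1234 + 478 = 1712
Net migration: Group 2 − 52 → 256; Group 7 + 52 → 1764
End of period: [289, 256, 952, 716, 1278, 1312, 1764]
— Period 3 —
Births: 256 × 0.215 = 55  |  952 × 0.1 = 95 → 150
Group 2: 289 × 0.984 = 284
Group 3: 256 × 0.961 = 246
Group 4: 952 × 0.944 = 899
Group 5: 716 × 0.947 = 678
Group 6: 1278 × 0.949 = 1213
Group 7: 1312 × 0.942 + 1764 × 0.443 = 1236 + 781 = 2017
Net migration: Group 2 − 52 → 232; Group 7 + 52 → 2069
End of period: [150, 232, 246, 899, 678, 1213, 2069]
— Period 4 —
Births: 232 × 0.215 = 50  |  246 × 0.1 = 25 → 75
Group 2: 150 × 0.984 = 148
Group 3: 232 × 0.961 = 223
Group 4: 246 × 0.944 = 232
Group 5: 899 × 0.947 = 851
Group 6: 678 × 0.949 = 643
Group 7: 1213 × 0.942 + 2069 × 0.443 = 1143 + 917 = 2060
Net migration: Group 2 − 52 → 96; Group 7 + 52 → 2112
End of period: [75, 96, 223, 232, 851, 643, 2112]
Total: 7320 → 4232; change = -3088; percentage change = -42.2%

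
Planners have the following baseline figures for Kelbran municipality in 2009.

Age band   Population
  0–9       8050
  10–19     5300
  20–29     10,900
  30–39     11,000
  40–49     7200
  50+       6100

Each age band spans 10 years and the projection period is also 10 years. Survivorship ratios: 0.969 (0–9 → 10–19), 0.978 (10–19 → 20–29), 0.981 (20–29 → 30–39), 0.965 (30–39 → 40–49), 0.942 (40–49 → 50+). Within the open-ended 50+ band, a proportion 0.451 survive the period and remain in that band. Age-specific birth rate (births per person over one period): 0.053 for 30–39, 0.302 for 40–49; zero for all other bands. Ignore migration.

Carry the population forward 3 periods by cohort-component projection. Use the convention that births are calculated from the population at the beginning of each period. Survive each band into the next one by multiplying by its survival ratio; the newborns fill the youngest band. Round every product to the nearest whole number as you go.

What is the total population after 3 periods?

38213

— Period 1 —
Births: 11000 × 0.053 = 583  |  7200 × 0.302 = 2174 → total 2757
10–19: 8050 × 0.969 = 7800
20–29: 5300 × 0.978 = 5183
30–39: 10900 × 0.981 = 10693
40–49: 11000 × 0.965 = 10615
50+: 7200 × 0.942 + 6100 × 0.451 = 6782 + 2751 = 9533
End of period: [2757, 7800, 5183, 10693, 10615, 9533]
— Period 2 —
Births: 10693 × 0.053 = 567  |  10615 × 0.302 = 3206 → total 3773
10–19: 2757 × 0.969 = 2672
20–29: 7800 × 0.978 = 7628
30–39: 5183 × 0.981 = 5085
40–49: 10693 × 0.965 = 10319
50+: 10615 × 0.942 + 9533 × 0.451 = 9999 + 4299 = 14298
End of period: [3773, 2672, 7628, 5085, 10319, 14298]
— Period 3 —
Births: 5085 × 0.053 = 270  |  10319 × 0.302 = 3116 → total 3386
10–19: 3773 × 0.969 = 3656
20–29: 2672 × 0.978 = 2613
30–39: 7628 × 0.981 = 7483
40–49: 5085 × 0.965 = 4907
50+: 10319 × 0.942 + 14298 × 0.451 = 9720 + 6448 = 16168
End of period: [3386, 3656, 2613, 7483, 4907, 16168]
Total after period 3: 3386 + 3656 + 2613 + 7483 + 4907 + 16168 = 38213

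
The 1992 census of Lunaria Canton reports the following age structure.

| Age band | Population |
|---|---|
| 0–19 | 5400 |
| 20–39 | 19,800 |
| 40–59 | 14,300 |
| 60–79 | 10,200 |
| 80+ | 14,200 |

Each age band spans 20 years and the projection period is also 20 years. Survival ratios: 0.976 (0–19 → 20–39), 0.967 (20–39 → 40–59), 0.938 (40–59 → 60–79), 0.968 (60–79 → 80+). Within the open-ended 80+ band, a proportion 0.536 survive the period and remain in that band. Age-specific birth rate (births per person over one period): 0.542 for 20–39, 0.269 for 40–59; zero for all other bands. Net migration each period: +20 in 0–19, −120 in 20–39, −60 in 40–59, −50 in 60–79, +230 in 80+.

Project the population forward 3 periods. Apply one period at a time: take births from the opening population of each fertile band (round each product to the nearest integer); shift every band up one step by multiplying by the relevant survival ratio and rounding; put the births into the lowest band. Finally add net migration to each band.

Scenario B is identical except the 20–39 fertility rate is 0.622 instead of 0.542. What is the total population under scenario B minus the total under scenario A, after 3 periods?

3989

Let group 1 be 0–19 through group 5 = 80+.
After projecting period 1:
Births: 19800 × 0.542 = 10732, 14300 × 0.269 = 3847 → total 14579
Group 2: 5400 × 0.976 = 5270
Group 3: 19800 × 0.967 = 19147
Group 4: 14300 × 0.938 = 13413
Group 5: 10200 × 0.968 + 14200 × 0.536 = 9874 + 7611 = 17485
Net migration: Group 1 + 20 → 14599; Group 2 − 120 → 5150; Group 3 − 60 → 19087; Group 4 − 50 → 13363; Group 5 + 230 → 17715
End of period: [14599, 5150, 19087, 13363, 17715]
After projecting period 2:
Births: 5150 × 0.542 = 2791, 19087 × 0.269 = 5134 → total 7925
Group 2: 14599 × 0.976 = 14249
Group 3: 5150 × 0.967 = 4980
Group 4: 19087 × 0.938 = 17904
Group 5: 13363 × 0.968 + 17715 × 0.536 = 12935 + 9495 = 22430
Net migration: Group 1 + 20 → 7945; Group 2 − 120 → 14129; Group 3 − 60 → 4920; Group 4 − 50 → 17854; Group 5 + 230 → 22660
End of period: [7945, 14129, 4920, 17854, 22660]
After projecting period 3:
Births: 14129 × 0.542 = 7658, 4920 × 0.269 = 1323 → total 8981
Group 2: 7945 × 0.976 = 7754
Group 3: 14129 × 0.967 = 13663
Group 4: 4920 × 0.938 = 4615
Group 5: 17854 × 0.968 + 22660 × 0.536 = 17283 + 12146 = 29429
Net migration: Group 1 + 20 → 9001; Group 2 − 120 → 7634; Group 3 − 60 → 13603; Group 4 − 50 → 4565; Group 5 + 230 → 29659
End of period: [9001, 7634, 13603, 4565, 29659]
Scenario A total after 3 periods: 64462
Scenario B projection —
After projecting period 1:
Births: 19800 × 0.622 = 12316, 14300 × 0.269 = 3847 → total 16163
Group 2: 5400 × 0.976 = 5270
Group 3: 19800 × 0.967 = 19147
Group 4: 14300 × 0.938 = 13413
Group 5: 10200 × 0.968 + 14200 × 0.536 = 9874 + 7611 = 17485
Net migration: Group 1 + 20 → 16183; Group 2 − 120 → 5150; Group 3 − 60 → 19087; Group 4 − 50 → 13363; Group 5 + 230 → 17715
End of period: [16183, 5150, 19087, 13363, 17715]
After projecting period 2:
Births: 5150 × 0.622 = 3203, 19087 × 0.269 = 5134 → total 8337
Group 2: 16183 × 0.976 = 15795
Group 3: 5150 × 0.967 = 4980
Group 4: 19087 × 0.938 = 17904
Group 5: 13363 × 0.968 + 17715 × 0.536 = 12935 + 9495 = 22430
Net migration: Group 1 + 20 → 8357; Group 2 − 120 → 15675; Group 3 − 60 → 4920; Group 4 − 50 → 17854; Group 5 + 230 → 22660
End of period: [8357, 15675, 4920, 17854, 22660]
After projecting period 3:
Births: 15675 × 0.622 = 9750, 4920 × 0.269 = 1323 → total 11073
Group 2: 8357 × 0.976 = 8156
Group 3: 15675 × 0.967 = 15158
Group 4: 4920 × 0.938 = 4615
Group 5: 17854 × 0.968 + 22660 × 0.536 = 17283 + 12146 = 29429
Net migration: Group 1 + 20 → 11093; Group 2 − 120 → 8036; Group 3 − 60 → 15098; Group 4 − 50 → 4565; Group 5 + 230 → 29659
End of period: [11093, 8036, 15098, 4565, 29659]
Scenario B total after 3 periods: 68451
Difference B − A = 68451 − 64462 = 3989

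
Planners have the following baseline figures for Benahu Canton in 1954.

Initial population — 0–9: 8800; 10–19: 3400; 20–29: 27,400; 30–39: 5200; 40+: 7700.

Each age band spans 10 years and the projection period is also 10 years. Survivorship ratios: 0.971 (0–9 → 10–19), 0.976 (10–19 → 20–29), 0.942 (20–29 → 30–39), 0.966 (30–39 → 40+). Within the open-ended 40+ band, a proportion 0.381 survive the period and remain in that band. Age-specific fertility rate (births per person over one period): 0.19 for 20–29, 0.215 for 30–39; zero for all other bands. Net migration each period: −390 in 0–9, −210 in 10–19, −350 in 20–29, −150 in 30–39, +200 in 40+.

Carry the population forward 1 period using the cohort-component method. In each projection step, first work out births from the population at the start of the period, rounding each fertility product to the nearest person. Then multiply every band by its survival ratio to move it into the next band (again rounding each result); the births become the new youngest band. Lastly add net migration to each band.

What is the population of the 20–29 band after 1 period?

2968

Period 1.
Births: 27400 * 0.19 = 5206, 5200 * 0.215 = 1118 ⇒ total 6324
10–19: 8800 * 0.971 = 8545
20–29: 3400 * 0.976 = 3318
30–39: 27400 * 0.942 = 25811
40+: 5200 * 0.966 + 7700 * 0.381 = 5023 + 2934 = 7957
Net migration: 0–9 − 390 → 5934; 10–19 − 210 → 8335; 20–29 − 350 → 2968; 30–39 − 150 → 25661; 40+ + 200 → 8157
→ [5934, 8335, 2968, 25661, 8157]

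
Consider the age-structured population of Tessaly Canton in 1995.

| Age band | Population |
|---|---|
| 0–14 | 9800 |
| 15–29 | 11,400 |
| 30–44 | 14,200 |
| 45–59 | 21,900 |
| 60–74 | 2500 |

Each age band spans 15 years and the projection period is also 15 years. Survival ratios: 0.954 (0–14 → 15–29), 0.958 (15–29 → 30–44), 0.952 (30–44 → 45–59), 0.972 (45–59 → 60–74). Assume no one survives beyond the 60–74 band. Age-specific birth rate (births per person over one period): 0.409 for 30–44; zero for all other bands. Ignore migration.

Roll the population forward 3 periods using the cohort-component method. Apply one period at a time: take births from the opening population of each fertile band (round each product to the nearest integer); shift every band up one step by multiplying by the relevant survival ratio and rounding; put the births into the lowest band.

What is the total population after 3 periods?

Period 1.
Births: 14200 × 0.409 = 5808
15–29: 9800 × 0.954 = 9349
30–44: 11400 × 0.958 = 10921
45–59: 14200 × 0.952 = 13518
60–74: 21900 × 0.972 = 21287
End of period: [5808, 9349, 10921, 13518, 21287]
Period 2.
Births: 10921 × 0.409 = 4467
15–29: 5808 × 0.954 = 5541
30–44: 9349 × 0.958 = 8956
45–59: 10921 × 0.952 = 10397
60–74: 13518 × 0.972 = 13139
End of period: [4467, 5541, 8956, 10397, 13139]
Period 3.
Births: 8956 × 0.409 = 3663
15–29: 4467 × 0.954 = 4262
30–44: 5541 × 0.958 = 5308
45–59: 8956 × 0.952 = 8526
60–74: 10397 × 0.972 = 10106
End of period: [3663, 4262, 5308, 8526, 10106]
Total after period 3: 3663 + 4262 + 5308 + 8526 + 10106 = 31865

31865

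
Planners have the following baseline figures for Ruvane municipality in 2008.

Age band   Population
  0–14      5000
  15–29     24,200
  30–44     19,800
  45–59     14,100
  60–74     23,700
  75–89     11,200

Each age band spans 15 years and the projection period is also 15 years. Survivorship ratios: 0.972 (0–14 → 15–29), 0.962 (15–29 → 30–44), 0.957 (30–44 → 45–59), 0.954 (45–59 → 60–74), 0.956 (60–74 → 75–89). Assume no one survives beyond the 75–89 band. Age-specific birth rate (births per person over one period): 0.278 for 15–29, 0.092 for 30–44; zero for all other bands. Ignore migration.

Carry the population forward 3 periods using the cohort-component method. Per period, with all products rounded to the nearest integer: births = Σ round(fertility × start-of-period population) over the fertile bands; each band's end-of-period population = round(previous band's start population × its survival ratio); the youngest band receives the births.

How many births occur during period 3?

Period 1:
Births: 24200 × 0.278 = 6728  |  19800 × 0.092 = 1822 → total 8550
15–29: 5000 × 0.972 = 4860
30–44: 24200 × 0.962 = 23280
45–59: 19800 × 0.957 = 18949
60–74: 14100 × 0.954 = 13451
75–89: 23700 × 0.956 = 22657
Giving 8550 / 4860 / 23280 / 18949 / 13451 / 22657.
Period 2:
Births: 4860 × 0.278 = 1351  |  23280 × 0.092 = 2142 → total 3493
15–29: 8550 × 0.972 = 8311
30–44: 4860 × 0.962 = 4675
45–59: 23280 × 0.957 = 22279
60–74: 18949 × 0.954 = 18077
75–89: 13451 × 0.956 = 12859
Giving 3493 / 8311 / 4675 / 22279 / 18077 / 12859.
Period 3:
Births: 8311 × 0.278 = 2310  |  4675 × 0.092 = 430 → total 2740
15–29: 3493 × 0.972 = 3395
30–44: 8311 × 0.962 = 7995
45–59: 4675 × 0.957 = 4474
60–74: 22279 × 0.954 = 21254
75–89: 18077 × 0.956 = 17282
Giving 2740 / 3395 / 7995 / 4474 / 21254 / 17282.

2740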